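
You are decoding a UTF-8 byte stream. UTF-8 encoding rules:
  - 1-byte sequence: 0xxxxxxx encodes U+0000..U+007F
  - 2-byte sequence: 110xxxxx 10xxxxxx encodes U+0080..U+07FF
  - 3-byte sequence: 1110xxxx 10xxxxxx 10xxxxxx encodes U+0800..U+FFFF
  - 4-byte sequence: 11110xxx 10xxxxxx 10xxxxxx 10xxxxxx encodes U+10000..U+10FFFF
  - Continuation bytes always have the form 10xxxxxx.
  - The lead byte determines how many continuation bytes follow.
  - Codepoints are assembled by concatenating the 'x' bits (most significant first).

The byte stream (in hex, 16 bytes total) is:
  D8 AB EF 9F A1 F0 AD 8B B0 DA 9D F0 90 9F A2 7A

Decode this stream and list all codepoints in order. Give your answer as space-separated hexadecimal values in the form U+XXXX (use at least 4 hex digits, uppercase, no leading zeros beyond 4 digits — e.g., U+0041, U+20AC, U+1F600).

Byte[0]=D8: 2-byte lead, need 1 cont bytes. acc=0x18
Byte[1]=AB: continuation. acc=(acc<<6)|0x2B=0x62B
Completed: cp=U+062B (starts at byte 0)
Byte[2]=EF: 3-byte lead, need 2 cont bytes. acc=0xF
Byte[3]=9F: continuation. acc=(acc<<6)|0x1F=0x3DF
Byte[4]=A1: continuation. acc=(acc<<6)|0x21=0xF7E1
Completed: cp=U+F7E1 (starts at byte 2)
Byte[5]=F0: 4-byte lead, need 3 cont bytes. acc=0x0
Byte[6]=AD: continuation. acc=(acc<<6)|0x2D=0x2D
Byte[7]=8B: continuation. acc=(acc<<6)|0x0B=0xB4B
Byte[8]=B0: continuation. acc=(acc<<6)|0x30=0x2D2F0
Completed: cp=U+2D2F0 (starts at byte 5)
Byte[9]=DA: 2-byte lead, need 1 cont bytes. acc=0x1A
Byte[10]=9D: continuation. acc=(acc<<6)|0x1D=0x69D
Completed: cp=U+069D (starts at byte 9)
Byte[11]=F0: 4-byte lead, need 3 cont bytes. acc=0x0
Byte[12]=90: continuation. acc=(acc<<6)|0x10=0x10
Byte[13]=9F: continuation. acc=(acc<<6)|0x1F=0x41F
Byte[14]=A2: continuation. acc=(acc<<6)|0x22=0x107E2
Completed: cp=U+107E2 (starts at byte 11)
Byte[15]=7A: 1-byte ASCII. cp=U+007A

Answer: U+062B U+F7E1 U+2D2F0 U+069D U+107E2 U+007A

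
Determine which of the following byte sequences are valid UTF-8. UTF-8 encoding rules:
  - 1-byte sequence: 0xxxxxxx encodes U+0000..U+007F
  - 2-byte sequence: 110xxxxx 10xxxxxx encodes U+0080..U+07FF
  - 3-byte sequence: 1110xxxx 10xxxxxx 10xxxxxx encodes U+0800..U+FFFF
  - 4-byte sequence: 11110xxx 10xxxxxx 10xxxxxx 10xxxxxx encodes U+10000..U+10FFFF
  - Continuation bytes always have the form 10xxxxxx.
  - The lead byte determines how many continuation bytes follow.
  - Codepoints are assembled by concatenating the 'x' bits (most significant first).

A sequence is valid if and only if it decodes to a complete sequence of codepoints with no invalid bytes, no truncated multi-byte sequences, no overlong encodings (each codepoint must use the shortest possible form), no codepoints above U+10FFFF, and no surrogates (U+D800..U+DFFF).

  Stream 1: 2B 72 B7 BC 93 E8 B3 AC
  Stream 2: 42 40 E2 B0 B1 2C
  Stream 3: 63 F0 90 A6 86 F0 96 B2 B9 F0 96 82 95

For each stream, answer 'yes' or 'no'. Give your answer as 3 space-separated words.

Stream 1: error at byte offset 2. INVALID
Stream 2: decodes cleanly. VALID
Stream 3: decodes cleanly. VALID

Answer: no yes yes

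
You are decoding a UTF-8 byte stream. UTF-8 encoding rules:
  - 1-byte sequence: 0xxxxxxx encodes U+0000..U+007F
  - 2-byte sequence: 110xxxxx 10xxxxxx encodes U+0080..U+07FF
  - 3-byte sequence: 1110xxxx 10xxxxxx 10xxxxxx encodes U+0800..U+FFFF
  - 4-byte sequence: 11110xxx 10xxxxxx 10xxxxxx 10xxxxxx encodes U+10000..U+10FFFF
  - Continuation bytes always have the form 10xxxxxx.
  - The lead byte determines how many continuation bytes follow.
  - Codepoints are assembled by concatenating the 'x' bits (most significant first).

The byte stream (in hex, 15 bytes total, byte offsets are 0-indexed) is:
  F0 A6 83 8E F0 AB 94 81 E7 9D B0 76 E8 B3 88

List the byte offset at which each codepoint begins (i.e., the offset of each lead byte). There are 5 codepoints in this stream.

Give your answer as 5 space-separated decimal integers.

Answer: 0 4 8 11 12

Derivation:
Byte[0]=F0: 4-byte lead, need 3 cont bytes. acc=0x0
Byte[1]=A6: continuation. acc=(acc<<6)|0x26=0x26
Byte[2]=83: continuation. acc=(acc<<6)|0x03=0x983
Byte[3]=8E: continuation. acc=(acc<<6)|0x0E=0x260CE
Completed: cp=U+260CE (starts at byte 0)
Byte[4]=F0: 4-byte lead, need 3 cont bytes. acc=0x0
Byte[5]=AB: continuation. acc=(acc<<6)|0x2B=0x2B
Byte[6]=94: continuation. acc=(acc<<6)|0x14=0xAD4
Byte[7]=81: continuation. acc=(acc<<6)|0x01=0x2B501
Completed: cp=U+2B501 (starts at byte 4)
Byte[8]=E7: 3-byte lead, need 2 cont bytes. acc=0x7
Byte[9]=9D: continuation. acc=(acc<<6)|0x1D=0x1DD
Byte[10]=B0: continuation. acc=(acc<<6)|0x30=0x7770
Completed: cp=U+7770 (starts at byte 8)
Byte[11]=76: 1-byte ASCII. cp=U+0076
Byte[12]=E8: 3-byte lead, need 2 cont bytes. acc=0x8
Byte[13]=B3: continuation. acc=(acc<<6)|0x33=0x233
Byte[14]=88: continuation. acc=(acc<<6)|0x08=0x8CC8
Completed: cp=U+8CC8 (starts at byte 12)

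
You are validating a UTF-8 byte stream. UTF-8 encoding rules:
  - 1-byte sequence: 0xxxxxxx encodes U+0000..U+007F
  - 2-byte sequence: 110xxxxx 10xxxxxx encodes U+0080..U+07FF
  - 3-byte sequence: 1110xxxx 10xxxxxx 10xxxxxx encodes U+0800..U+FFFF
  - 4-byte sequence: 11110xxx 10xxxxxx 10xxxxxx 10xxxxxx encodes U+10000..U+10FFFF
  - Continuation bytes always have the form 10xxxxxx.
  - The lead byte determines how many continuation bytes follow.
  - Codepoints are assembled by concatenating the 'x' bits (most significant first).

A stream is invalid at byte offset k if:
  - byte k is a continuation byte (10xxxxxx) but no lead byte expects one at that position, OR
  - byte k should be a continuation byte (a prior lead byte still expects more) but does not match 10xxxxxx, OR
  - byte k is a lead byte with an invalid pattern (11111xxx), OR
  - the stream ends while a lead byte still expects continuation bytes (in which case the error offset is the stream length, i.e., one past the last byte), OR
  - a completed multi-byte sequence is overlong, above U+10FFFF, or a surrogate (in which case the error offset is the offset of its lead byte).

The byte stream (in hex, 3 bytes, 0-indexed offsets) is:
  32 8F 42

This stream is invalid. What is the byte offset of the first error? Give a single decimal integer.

Answer: 1

Derivation:
Byte[0]=32: 1-byte ASCII. cp=U+0032
Byte[1]=8F: INVALID lead byte (not 0xxx/110x/1110/11110)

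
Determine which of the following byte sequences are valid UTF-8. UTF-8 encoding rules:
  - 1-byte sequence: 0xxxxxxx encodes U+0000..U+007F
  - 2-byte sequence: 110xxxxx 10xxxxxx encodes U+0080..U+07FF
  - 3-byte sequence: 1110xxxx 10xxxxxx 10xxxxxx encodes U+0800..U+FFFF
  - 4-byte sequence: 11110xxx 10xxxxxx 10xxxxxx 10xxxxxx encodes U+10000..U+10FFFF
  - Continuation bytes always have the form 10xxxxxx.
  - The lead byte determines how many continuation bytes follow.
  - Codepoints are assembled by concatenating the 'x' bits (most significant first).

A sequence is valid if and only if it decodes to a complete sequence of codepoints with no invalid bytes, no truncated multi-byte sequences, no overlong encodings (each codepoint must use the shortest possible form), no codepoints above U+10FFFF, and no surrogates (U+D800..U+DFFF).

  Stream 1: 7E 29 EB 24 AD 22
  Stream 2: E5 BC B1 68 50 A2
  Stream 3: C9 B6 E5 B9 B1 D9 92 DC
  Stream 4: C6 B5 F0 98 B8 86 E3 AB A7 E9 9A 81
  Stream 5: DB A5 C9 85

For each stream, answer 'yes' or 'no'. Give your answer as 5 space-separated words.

Answer: no no no yes yes

Derivation:
Stream 1: error at byte offset 3. INVALID
Stream 2: error at byte offset 5. INVALID
Stream 3: error at byte offset 8. INVALID
Stream 4: decodes cleanly. VALID
Stream 5: decodes cleanly. VALID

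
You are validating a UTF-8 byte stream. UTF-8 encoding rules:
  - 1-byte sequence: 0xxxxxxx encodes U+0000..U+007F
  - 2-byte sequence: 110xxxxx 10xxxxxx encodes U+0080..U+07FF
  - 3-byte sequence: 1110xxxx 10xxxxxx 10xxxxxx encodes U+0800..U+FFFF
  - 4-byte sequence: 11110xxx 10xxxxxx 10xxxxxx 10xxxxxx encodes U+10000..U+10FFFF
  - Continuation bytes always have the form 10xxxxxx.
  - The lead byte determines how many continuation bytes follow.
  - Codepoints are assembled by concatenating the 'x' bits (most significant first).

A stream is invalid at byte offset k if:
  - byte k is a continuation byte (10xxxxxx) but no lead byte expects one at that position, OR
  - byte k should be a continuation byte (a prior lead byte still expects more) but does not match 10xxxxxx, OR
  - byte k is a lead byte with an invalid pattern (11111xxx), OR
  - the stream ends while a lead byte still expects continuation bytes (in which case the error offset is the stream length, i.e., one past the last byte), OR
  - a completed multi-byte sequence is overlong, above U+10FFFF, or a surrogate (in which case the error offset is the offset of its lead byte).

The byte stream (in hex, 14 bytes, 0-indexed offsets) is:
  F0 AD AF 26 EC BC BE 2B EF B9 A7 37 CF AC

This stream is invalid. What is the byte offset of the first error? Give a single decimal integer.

Byte[0]=F0: 4-byte lead, need 3 cont bytes. acc=0x0
Byte[1]=AD: continuation. acc=(acc<<6)|0x2D=0x2D
Byte[2]=AF: continuation. acc=(acc<<6)|0x2F=0xB6F
Byte[3]=26: expected 10xxxxxx continuation. INVALID

Answer: 3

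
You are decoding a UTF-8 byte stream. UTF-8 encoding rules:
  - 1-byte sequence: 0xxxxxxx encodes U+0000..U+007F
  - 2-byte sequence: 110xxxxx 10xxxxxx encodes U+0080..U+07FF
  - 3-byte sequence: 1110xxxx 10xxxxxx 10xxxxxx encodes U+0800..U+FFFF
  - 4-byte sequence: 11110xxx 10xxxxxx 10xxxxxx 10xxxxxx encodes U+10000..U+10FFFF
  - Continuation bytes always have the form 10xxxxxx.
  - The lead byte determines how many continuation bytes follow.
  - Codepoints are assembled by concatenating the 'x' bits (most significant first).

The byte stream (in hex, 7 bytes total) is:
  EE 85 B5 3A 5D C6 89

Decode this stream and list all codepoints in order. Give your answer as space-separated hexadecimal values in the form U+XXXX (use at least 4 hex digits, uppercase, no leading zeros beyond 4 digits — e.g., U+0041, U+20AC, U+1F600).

Answer: U+E175 U+003A U+005D U+0189

Derivation:
Byte[0]=EE: 3-byte lead, need 2 cont bytes. acc=0xE
Byte[1]=85: continuation. acc=(acc<<6)|0x05=0x385
Byte[2]=B5: continuation. acc=(acc<<6)|0x35=0xE175
Completed: cp=U+E175 (starts at byte 0)
Byte[3]=3A: 1-byte ASCII. cp=U+003A
Byte[4]=5D: 1-byte ASCII. cp=U+005D
Byte[5]=C6: 2-byte lead, need 1 cont bytes. acc=0x6
Byte[6]=89: continuation. acc=(acc<<6)|0x09=0x189
Completed: cp=U+0189 (starts at byte 5)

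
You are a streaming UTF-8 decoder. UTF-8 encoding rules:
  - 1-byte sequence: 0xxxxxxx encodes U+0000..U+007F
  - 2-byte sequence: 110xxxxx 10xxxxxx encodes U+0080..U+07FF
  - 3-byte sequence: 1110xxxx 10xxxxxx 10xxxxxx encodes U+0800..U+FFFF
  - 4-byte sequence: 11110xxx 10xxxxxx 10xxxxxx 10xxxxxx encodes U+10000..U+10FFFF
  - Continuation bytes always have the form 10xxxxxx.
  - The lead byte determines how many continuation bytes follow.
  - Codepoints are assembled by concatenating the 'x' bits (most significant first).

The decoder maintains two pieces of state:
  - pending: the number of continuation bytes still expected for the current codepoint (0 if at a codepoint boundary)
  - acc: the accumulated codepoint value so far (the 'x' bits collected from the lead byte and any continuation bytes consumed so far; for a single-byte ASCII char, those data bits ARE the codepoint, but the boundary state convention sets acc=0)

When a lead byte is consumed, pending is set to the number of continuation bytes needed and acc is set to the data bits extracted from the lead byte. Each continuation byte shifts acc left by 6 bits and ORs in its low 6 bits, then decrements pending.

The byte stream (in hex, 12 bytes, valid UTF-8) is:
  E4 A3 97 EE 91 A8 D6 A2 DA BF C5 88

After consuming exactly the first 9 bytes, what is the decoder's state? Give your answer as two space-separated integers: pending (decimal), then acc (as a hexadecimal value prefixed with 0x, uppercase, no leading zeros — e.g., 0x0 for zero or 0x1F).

Answer: 1 0x1A

Derivation:
Byte[0]=E4: 3-byte lead. pending=2, acc=0x4
Byte[1]=A3: continuation. acc=(acc<<6)|0x23=0x123, pending=1
Byte[2]=97: continuation. acc=(acc<<6)|0x17=0x48D7, pending=0
Byte[3]=EE: 3-byte lead. pending=2, acc=0xE
Byte[4]=91: continuation. acc=(acc<<6)|0x11=0x391, pending=1
Byte[5]=A8: continuation. acc=(acc<<6)|0x28=0xE468, pending=0
Byte[6]=D6: 2-byte lead. pending=1, acc=0x16
Byte[7]=A2: continuation. acc=(acc<<6)|0x22=0x5A2, pending=0
Byte[8]=DA: 2-byte lead. pending=1, acc=0x1A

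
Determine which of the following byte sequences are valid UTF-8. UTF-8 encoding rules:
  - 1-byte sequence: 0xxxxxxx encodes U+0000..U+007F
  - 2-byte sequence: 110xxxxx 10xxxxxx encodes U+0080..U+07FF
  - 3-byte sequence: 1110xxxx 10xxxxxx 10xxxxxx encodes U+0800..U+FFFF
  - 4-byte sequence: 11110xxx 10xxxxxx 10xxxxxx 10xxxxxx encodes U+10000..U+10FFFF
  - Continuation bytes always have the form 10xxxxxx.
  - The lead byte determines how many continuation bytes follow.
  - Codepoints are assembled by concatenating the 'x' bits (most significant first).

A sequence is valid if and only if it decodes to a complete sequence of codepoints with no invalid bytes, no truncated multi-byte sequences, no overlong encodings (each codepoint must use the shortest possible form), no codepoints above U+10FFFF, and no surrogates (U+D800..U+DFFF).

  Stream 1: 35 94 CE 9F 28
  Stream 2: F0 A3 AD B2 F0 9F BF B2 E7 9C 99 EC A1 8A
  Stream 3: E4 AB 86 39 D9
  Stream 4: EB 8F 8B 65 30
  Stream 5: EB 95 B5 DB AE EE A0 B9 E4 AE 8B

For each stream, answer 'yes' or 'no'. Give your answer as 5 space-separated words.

Stream 1: error at byte offset 1. INVALID
Stream 2: decodes cleanly. VALID
Stream 3: error at byte offset 5. INVALID
Stream 4: decodes cleanly. VALID
Stream 5: decodes cleanly. VALID

Answer: no yes no yes yes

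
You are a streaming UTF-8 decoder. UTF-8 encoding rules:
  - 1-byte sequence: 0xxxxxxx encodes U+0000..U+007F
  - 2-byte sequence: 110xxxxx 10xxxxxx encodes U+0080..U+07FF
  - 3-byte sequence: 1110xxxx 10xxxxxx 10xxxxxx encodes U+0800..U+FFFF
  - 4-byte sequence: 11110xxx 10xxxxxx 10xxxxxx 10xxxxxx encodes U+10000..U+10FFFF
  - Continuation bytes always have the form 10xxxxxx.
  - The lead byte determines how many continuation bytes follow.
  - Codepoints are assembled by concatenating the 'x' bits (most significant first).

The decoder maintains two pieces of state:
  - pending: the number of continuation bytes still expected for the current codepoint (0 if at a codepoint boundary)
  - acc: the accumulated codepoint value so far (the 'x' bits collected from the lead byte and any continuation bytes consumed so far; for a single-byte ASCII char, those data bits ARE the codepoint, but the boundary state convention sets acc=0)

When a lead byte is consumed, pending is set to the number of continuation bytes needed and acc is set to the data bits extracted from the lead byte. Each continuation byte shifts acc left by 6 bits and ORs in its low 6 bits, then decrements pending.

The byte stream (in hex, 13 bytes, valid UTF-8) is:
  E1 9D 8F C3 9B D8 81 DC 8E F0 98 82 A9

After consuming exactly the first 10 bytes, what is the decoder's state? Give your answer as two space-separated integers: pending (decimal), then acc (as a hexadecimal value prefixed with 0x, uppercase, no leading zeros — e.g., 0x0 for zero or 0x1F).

Byte[0]=E1: 3-byte lead. pending=2, acc=0x1
Byte[1]=9D: continuation. acc=(acc<<6)|0x1D=0x5D, pending=1
Byte[2]=8F: continuation. acc=(acc<<6)|0x0F=0x174F, pending=0
Byte[3]=C3: 2-byte lead. pending=1, acc=0x3
Byte[4]=9B: continuation. acc=(acc<<6)|0x1B=0xDB, pending=0
Byte[5]=D8: 2-byte lead. pending=1, acc=0x18
Byte[6]=81: continuation. acc=(acc<<6)|0x01=0x601, pending=0
Byte[7]=DC: 2-byte lead. pending=1, acc=0x1C
Byte[8]=8E: continuation. acc=(acc<<6)|0x0E=0x70E, pending=0
Byte[9]=F0: 4-byte lead. pending=3, acc=0x0

Answer: 3 0x0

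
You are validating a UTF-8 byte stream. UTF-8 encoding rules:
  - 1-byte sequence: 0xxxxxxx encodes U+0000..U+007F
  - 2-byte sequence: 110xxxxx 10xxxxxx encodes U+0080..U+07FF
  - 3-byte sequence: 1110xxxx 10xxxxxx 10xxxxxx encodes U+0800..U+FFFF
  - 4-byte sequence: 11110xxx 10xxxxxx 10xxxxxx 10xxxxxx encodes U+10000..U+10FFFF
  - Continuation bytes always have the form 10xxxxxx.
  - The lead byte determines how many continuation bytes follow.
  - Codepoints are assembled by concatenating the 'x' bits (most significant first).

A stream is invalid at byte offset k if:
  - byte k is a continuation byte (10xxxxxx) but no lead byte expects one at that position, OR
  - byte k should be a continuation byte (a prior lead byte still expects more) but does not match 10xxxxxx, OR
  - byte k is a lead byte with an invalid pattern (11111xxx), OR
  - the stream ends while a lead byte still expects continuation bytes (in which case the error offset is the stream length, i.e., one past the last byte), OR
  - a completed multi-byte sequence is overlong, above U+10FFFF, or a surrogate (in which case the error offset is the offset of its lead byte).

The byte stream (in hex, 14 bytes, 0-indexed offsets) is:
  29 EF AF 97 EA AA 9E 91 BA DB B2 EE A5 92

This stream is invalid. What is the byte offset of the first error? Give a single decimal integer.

Answer: 7

Derivation:
Byte[0]=29: 1-byte ASCII. cp=U+0029
Byte[1]=EF: 3-byte lead, need 2 cont bytes. acc=0xF
Byte[2]=AF: continuation. acc=(acc<<6)|0x2F=0x3EF
Byte[3]=97: continuation. acc=(acc<<6)|0x17=0xFBD7
Completed: cp=U+FBD7 (starts at byte 1)
Byte[4]=EA: 3-byte lead, need 2 cont bytes. acc=0xA
Byte[5]=AA: continuation. acc=(acc<<6)|0x2A=0x2AA
Byte[6]=9E: continuation. acc=(acc<<6)|0x1E=0xAA9E
Completed: cp=U+AA9E (starts at byte 4)
Byte[7]=91: INVALID lead byte (not 0xxx/110x/1110/11110)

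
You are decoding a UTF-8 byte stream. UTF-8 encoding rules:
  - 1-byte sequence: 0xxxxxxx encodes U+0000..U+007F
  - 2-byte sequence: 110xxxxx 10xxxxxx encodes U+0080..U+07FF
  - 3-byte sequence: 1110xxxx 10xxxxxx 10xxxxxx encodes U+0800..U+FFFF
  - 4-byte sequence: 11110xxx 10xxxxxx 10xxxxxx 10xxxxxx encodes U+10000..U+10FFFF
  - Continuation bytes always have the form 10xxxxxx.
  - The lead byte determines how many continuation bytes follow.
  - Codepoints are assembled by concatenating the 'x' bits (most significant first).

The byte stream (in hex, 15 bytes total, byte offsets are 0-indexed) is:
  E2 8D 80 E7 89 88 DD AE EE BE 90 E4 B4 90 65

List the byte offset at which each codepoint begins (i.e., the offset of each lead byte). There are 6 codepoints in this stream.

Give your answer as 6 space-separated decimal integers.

Byte[0]=E2: 3-byte lead, need 2 cont bytes. acc=0x2
Byte[1]=8D: continuation. acc=(acc<<6)|0x0D=0x8D
Byte[2]=80: continuation. acc=(acc<<6)|0x00=0x2340
Completed: cp=U+2340 (starts at byte 0)
Byte[3]=E7: 3-byte lead, need 2 cont bytes. acc=0x7
Byte[4]=89: continuation. acc=(acc<<6)|0x09=0x1C9
Byte[5]=88: continuation. acc=(acc<<6)|0x08=0x7248
Completed: cp=U+7248 (starts at byte 3)
Byte[6]=DD: 2-byte lead, need 1 cont bytes. acc=0x1D
Byte[7]=AE: continuation. acc=(acc<<6)|0x2E=0x76E
Completed: cp=U+076E (starts at byte 6)
Byte[8]=EE: 3-byte lead, need 2 cont bytes. acc=0xE
Byte[9]=BE: continuation. acc=(acc<<6)|0x3E=0x3BE
Byte[10]=90: continuation. acc=(acc<<6)|0x10=0xEF90
Completed: cp=U+EF90 (starts at byte 8)
Byte[11]=E4: 3-byte lead, need 2 cont bytes. acc=0x4
Byte[12]=B4: continuation. acc=(acc<<6)|0x34=0x134
Byte[13]=90: continuation. acc=(acc<<6)|0x10=0x4D10
Completed: cp=U+4D10 (starts at byte 11)
Byte[14]=65: 1-byte ASCII. cp=U+0065

Answer: 0 3 6 8 11 14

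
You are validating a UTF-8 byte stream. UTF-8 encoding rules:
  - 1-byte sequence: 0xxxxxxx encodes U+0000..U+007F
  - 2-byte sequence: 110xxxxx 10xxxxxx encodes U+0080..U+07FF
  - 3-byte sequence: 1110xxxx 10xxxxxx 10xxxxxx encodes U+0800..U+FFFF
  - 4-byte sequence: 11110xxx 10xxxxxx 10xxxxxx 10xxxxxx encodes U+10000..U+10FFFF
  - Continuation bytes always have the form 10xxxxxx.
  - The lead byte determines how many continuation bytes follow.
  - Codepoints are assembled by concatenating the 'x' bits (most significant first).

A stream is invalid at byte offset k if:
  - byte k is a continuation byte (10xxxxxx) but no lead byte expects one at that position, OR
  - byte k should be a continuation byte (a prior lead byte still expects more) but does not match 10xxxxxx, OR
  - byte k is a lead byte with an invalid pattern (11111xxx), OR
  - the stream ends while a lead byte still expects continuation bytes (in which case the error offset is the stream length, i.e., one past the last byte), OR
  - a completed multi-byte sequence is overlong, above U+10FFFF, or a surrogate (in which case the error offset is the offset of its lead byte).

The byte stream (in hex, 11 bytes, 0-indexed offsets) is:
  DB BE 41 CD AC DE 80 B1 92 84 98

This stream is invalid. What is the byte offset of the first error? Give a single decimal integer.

Byte[0]=DB: 2-byte lead, need 1 cont bytes. acc=0x1B
Byte[1]=BE: continuation. acc=(acc<<6)|0x3E=0x6FE
Completed: cp=U+06FE (starts at byte 0)
Byte[2]=41: 1-byte ASCII. cp=U+0041
Byte[3]=CD: 2-byte lead, need 1 cont bytes. acc=0xD
Byte[4]=AC: continuation. acc=(acc<<6)|0x2C=0x36C
Completed: cp=U+036C (starts at byte 3)
Byte[5]=DE: 2-byte lead, need 1 cont bytes. acc=0x1E
Byte[6]=80: continuation. acc=(acc<<6)|0x00=0x780
Completed: cp=U+0780 (starts at byte 5)
Byte[7]=B1: INVALID lead byte (not 0xxx/110x/1110/11110)

Answer: 7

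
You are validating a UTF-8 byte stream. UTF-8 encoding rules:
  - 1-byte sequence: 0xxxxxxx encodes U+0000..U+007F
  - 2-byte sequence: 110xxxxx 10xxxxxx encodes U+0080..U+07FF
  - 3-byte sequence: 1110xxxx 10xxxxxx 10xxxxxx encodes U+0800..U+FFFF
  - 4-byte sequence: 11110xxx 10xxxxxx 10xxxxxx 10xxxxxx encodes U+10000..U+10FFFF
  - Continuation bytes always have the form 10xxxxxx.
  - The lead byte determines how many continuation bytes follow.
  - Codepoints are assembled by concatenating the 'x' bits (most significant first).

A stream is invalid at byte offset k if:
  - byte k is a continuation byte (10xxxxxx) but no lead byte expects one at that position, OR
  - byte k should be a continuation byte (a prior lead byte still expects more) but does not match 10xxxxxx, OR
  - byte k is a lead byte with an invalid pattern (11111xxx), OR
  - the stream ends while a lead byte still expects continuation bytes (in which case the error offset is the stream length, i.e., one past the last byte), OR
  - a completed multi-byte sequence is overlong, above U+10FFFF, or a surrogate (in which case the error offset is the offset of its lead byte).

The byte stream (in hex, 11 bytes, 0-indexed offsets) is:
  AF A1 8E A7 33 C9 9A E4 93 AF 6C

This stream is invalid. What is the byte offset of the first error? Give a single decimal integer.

Answer: 0

Derivation:
Byte[0]=AF: INVALID lead byte (not 0xxx/110x/1110/11110)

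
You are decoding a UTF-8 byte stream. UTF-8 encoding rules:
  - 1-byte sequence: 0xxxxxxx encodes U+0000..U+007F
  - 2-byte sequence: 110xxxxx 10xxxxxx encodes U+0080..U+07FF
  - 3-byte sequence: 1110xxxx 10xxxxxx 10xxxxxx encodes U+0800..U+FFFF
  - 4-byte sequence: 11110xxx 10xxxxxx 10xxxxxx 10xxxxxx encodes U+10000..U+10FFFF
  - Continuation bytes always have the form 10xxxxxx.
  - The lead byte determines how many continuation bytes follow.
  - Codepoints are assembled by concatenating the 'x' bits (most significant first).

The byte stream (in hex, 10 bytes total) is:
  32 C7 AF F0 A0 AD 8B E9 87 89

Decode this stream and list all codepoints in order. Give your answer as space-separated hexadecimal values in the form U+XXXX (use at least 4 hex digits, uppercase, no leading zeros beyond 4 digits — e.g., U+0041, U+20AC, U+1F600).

Answer: U+0032 U+01EF U+20B4B U+91C9

Derivation:
Byte[0]=32: 1-byte ASCII. cp=U+0032
Byte[1]=C7: 2-byte lead, need 1 cont bytes. acc=0x7
Byte[2]=AF: continuation. acc=(acc<<6)|0x2F=0x1EF
Completed: cp=U+01EF (starts at byte 1)
Byte[3]=F0: 4-byte lead, need 3 cont bytes. acc=0x0
Byte[4]=A0: continuation. acc=(acc<<6)|0x20=0x20
Byte[5]=AD: continuation. acc=(acc<<6)|0x2D=0x82D
Byte[6]=8B: continuation. acc=(acc<<6)|0x0B=0x20B4B
Completed: cp=U+20B4B (starts at byte 3)
Byte[7]=E9: 3-byte lead, need 2 cont bytes. acc=0x9
Byte[8]=87: continuation. acc=(acc<<6)|0x07=0x247
Byte[9]=89: continuation. acc=(acc<<6)|0x09=0x91C9
Completed: cp=U+91C9 (starts at byte 7)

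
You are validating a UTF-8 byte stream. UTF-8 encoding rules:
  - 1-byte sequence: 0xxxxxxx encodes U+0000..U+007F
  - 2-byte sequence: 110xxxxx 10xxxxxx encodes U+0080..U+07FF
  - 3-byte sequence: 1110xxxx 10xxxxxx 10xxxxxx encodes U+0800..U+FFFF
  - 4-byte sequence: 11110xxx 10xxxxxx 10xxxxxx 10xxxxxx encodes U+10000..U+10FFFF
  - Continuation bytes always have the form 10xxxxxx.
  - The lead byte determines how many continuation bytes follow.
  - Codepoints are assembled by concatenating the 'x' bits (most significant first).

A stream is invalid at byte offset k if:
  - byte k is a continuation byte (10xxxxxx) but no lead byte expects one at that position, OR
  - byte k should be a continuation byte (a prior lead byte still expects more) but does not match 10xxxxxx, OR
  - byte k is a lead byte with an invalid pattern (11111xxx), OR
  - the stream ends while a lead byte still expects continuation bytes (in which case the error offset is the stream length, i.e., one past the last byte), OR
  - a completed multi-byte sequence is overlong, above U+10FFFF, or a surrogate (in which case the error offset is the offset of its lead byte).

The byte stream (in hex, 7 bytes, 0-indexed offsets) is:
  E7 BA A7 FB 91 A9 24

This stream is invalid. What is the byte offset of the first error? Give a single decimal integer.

Answer: 3

Derivation:
Byte[0]=E7: 3-byte lead, need 2 cont bytes. acc=0x7
Byte[1]=BA: continuation. acc=(acc<<6)|0x3A=0x1FA
Byte[2]=A7: continuation. acc=(acc<<6)|0x27=0x7EA7
Completed: cp=U+7EA7 (starts at byte 0)
Byte[3]=FB: INVALID lead byte (not 0xxx/110x/1110/11110)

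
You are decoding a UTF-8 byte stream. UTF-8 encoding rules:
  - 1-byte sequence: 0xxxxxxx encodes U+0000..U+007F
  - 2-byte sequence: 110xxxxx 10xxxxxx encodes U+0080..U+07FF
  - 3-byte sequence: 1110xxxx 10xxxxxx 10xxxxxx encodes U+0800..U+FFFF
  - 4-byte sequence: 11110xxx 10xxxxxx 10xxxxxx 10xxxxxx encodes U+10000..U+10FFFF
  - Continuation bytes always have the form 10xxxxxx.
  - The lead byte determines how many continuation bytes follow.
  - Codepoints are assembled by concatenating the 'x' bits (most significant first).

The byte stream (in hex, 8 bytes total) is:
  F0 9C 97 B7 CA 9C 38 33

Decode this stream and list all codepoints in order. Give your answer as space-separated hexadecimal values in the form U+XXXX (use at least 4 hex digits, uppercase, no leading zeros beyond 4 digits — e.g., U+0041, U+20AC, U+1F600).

Byte[0]=F0: 4-byte lead, need 3 cont bytes. acc=0x0
Byte[1]=9C: continuation. acc=(acc<<6)|0x1C=0x1C
Byte[2]=97: continuation. acc=(acc<<6)|0x17=0x717
Byte[3]=B7: continuation. acc=(acc<<6)|0x37=0x1C5F7
Completed: cp=U+1C5F7 (starts at byte 0)
Byte[4]=CA: 2-byte lead, need 1 cont bytes. acc=0xA
Byte[5]=9C: continuation. acc=(acc<<6)|0x1C=0x29C
Completed: cp=U+029C (starts at byte 4)
Byte[6]=38: 1-byte ASCII. cp=U+0038
Byte[7]=33: 1-byte ASCII. cp=U+0033

Answer: U+1C5F7 U+029C U+0038 U+0033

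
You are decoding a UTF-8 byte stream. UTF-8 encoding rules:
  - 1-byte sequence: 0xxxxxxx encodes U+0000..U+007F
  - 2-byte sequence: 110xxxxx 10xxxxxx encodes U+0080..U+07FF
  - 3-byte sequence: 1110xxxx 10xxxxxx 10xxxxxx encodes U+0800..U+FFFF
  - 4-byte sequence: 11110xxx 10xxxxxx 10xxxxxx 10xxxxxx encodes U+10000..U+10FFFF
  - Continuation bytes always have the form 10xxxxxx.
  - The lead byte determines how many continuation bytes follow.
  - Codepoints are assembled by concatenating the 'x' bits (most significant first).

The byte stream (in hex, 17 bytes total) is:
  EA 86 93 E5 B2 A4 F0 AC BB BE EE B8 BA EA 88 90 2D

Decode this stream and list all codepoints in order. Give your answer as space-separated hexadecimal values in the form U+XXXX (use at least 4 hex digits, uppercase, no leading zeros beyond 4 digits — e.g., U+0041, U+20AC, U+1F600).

Byte[0]=EA: 3-byte lead, need 2 cont bytes. acc=0xA
Byte[1]=86: continuation. acc=(acc<<6)|0x06=0x286
Byte[2]=93: continuation. acc=(acc<<6)|0x13=0xA193
Completed: cp=U+A193 (starts at byte 0)
Byte[3]=E5: 3-byte lead, need 2 cont bytes. acc=0x5
Byte[4]=B2: continuation. acc=(acc<<6)|0x32=0x172
Byte[5]=A4: continuation. acc=(acc<<6)|0x24=0x5CA4
Completed: cp=U+5CA4 (starts at byte 3)
Byte[6]=F0: 4-byte lead, need 3 cont bytes. acc=0x0
Byte[7]=AC: continuation. acc=(acc<<6)|0x2C=0x2C
Byte[8]=BB: continuation. acc=(acc<<6)|0x3B=0xB3B
Byte[9]=BE: continuation. acc=(acc<<6)|0x3E=0x2CEFE
Completed: cp=U+2CEFE (starts at byte 6)
Byte[10]=EE: 3-byte lead, need 2 cont bytes. acc=0xE
Byte[11]=B8: continuation. acc=(acc<<6)|0x38=0x3B8
Byte[12]=BA: continuation. acc=(acc<<6)|0x3A=0xEE3A
Completed: cp=U+EE3A (starts at byte 10)
Byte[13]=EA: 3-byte lead, need 2 cont bytes. acc=0xA
Byte[14]=88: continuation. acc=(acc<<6)|0x08=0x288
Byte[15]=90: continuation. acc=(acc<<6)|0x10=0xA210
Completed: cp=U+A210 (starts at byte 13)
Byte[16]=2D: 1-byte ASCII. cp=U+002D

Answer: U+A193 U+5CA4 U+2CEFE U+EE3A U+A210 U+002D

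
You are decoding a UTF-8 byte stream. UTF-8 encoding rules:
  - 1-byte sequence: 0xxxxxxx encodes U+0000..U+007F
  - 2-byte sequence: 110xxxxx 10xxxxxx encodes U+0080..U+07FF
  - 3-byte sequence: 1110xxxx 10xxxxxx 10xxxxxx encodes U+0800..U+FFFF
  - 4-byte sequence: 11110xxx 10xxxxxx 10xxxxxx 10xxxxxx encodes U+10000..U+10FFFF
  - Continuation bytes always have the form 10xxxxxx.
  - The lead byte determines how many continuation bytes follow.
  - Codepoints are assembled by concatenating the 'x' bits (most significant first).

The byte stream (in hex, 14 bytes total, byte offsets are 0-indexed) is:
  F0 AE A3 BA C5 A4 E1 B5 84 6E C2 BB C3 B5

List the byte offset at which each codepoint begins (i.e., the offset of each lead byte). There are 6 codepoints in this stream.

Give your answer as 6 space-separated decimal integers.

Answer: 0 4 6 9 10 12

Derivation:
Byte[0]=F0: 4-byte lead, need 3 cont bytes. acc=0x0
Byte[1]=AE: continuation. acc=(acc<<6)|0x2E=0x2E
Byte[2]=A3: continuation. acc=(acc<<6)|0x23=0xBA3
Byte[3]=BA: continuation. acc=(acc<<6)|0x3A=0x2E8FA
Completed: cp=U+2E8FA (starts at byte 0)
Byte[4]=C5: 2-byte lead, need 1 cont bytes. acc=0x5
Byte[5]=A4: continuation. acc=(acc<<6)|0x24=0x164
Completed: cp=U+0164 (starts at byte 4)
Byte[6]=E1: 3-byte lead, need 2 cont bytes. acc=0x1
Byte[7]=B5: continuation. acc=(acc<<6)|0x35=0x75
Byte[8]=84: continuation. acc=(acc<<6)|0x04=0x1D44
Completed: cp=U+1D44 (starts at byte 6)
Byte[9]=6E: 1-byte ASCII. cp=U+006E
Byte[10]=C2: 2-byte lead, need 1 cont bytes. acc=0x2
Byte[11]=BB: continuation. acc=(acc<<6)|0x3B=0xBB
Completed: cp=U+00BB (starts at byte 10)
Byte[12]=C3: 2-byte lead, need 1 cont bytes. acc=0x3
Byte[13]=B5: continuation. acc=(acc<<6)|0x35=0xF5
Completed: cp=U+00F5 (starts at byte 12)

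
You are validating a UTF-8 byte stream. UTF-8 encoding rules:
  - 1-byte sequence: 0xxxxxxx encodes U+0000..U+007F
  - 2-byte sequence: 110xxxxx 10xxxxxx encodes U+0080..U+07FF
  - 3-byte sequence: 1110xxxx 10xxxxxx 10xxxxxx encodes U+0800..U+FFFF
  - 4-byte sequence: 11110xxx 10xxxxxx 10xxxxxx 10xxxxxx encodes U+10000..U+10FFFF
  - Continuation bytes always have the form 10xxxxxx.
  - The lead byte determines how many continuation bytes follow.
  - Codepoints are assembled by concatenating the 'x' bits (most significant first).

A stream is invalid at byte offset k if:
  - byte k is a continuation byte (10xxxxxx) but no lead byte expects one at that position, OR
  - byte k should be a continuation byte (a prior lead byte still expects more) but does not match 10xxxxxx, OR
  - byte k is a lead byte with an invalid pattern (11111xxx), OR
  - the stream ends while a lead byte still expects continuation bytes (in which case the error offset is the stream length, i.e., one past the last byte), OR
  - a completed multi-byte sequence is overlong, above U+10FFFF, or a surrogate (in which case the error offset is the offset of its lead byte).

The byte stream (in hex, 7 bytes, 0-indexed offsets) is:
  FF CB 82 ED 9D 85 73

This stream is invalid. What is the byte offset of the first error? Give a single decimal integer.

Answer: 0

Derivation:
Byte[0]=FF: INVALID lead byte (not 0xxx/110x/1110/11110)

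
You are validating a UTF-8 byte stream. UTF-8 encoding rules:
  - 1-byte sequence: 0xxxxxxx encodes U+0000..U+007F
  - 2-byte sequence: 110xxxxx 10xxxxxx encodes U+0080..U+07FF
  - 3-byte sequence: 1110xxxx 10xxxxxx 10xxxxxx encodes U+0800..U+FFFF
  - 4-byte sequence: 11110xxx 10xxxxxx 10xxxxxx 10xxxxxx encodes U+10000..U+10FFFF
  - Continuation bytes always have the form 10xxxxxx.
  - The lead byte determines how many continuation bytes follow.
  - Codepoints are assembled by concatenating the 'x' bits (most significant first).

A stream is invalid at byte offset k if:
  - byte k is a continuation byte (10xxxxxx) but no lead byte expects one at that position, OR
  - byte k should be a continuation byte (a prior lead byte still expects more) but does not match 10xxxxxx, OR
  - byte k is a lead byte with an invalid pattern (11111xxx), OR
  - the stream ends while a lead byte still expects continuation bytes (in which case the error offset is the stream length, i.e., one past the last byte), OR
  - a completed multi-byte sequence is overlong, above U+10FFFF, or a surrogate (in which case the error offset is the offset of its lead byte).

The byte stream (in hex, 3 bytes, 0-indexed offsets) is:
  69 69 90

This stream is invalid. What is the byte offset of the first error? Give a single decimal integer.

Answer: 2

Derivation:
Byte[0]=69: 1-byte ASCII. cp=U+0069
Byte[1]=69: 1-byte ASCII. cp=U+0069
Byte[2]=90: INVALID lead byte (not 0xxx/110x/1110/11110)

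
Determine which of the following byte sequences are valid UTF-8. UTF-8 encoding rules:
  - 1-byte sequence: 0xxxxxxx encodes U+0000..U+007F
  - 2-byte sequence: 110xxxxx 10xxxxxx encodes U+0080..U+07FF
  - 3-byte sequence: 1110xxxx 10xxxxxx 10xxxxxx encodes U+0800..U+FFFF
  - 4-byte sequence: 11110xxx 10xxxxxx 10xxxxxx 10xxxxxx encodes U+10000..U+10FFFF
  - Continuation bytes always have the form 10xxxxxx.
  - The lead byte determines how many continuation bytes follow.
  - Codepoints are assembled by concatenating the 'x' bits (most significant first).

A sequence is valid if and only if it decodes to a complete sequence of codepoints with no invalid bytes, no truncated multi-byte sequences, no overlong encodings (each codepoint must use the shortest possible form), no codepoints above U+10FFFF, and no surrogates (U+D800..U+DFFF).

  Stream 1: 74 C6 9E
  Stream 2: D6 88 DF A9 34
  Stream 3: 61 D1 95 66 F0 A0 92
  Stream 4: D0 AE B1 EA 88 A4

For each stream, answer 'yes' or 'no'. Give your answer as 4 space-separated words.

Stream 1: decodes cleanly. VALID
Stream 2: decodes cleanly. VALID
Stream 3: error at byte offset 7. INVALID
Stream 4: error at byte offset 2. INVALID

Answer: yes yes no no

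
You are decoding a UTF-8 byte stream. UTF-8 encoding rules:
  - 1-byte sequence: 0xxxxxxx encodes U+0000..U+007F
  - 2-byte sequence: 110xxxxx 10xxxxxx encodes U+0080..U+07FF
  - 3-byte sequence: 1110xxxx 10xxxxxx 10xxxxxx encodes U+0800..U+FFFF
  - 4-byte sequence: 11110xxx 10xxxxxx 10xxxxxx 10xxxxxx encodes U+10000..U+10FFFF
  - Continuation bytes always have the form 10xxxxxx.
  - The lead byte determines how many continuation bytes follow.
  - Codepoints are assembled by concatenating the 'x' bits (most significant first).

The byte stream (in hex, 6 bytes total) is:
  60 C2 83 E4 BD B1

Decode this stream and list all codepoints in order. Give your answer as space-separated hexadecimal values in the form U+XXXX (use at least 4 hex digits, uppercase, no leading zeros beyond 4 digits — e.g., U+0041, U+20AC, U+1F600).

Byte[0]=60: 1-byte ASCII. cp=U+0060
Byte[1]=C2: 2-byte lead, need 1 cont bytes. acc=0x2
Byte[2]=83: continuation. acc=(acc<<6)|0x03=0x83
Completed: cp=U+0083 (starts at byte 1)
Byte[3]=E4: 3-byte lead, need 2 cont bytes. acc=0x4
Byte[4]=BD: continuation. acc=(acc<<6)|0x3D=0x13D
Byte[5]=B1: continuation. acc=(acc<<6)|0x31=0x4F71
Completed: cp=U+4F71 (starts at byte 3)

Answer: U+0060 U+0083 U+4F71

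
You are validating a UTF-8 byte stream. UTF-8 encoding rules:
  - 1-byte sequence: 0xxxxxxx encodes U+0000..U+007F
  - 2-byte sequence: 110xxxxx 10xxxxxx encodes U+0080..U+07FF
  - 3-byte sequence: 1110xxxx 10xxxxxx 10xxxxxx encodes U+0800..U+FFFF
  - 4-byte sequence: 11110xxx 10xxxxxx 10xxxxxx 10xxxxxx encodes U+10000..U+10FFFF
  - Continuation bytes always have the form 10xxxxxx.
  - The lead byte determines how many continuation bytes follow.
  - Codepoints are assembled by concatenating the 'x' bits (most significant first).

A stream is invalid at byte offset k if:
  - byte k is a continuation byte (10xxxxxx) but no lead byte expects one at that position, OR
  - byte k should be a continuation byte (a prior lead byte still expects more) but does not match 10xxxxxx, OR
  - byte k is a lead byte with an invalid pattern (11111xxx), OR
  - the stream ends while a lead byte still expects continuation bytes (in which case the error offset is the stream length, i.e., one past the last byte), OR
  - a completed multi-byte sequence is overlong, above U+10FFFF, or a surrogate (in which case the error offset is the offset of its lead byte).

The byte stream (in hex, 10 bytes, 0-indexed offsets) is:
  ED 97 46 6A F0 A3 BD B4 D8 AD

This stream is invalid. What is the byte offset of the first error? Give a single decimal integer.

Answer: 2

Derivation:
Byte[0]=ED: 3-byte lead, need 2 cont bytes. acc=0xD
Byte[1]=97: continuation. acc=(acc<<6)|0x17=0x357
Byte[2]=46: expected 10xxxxxx continuation. INVALID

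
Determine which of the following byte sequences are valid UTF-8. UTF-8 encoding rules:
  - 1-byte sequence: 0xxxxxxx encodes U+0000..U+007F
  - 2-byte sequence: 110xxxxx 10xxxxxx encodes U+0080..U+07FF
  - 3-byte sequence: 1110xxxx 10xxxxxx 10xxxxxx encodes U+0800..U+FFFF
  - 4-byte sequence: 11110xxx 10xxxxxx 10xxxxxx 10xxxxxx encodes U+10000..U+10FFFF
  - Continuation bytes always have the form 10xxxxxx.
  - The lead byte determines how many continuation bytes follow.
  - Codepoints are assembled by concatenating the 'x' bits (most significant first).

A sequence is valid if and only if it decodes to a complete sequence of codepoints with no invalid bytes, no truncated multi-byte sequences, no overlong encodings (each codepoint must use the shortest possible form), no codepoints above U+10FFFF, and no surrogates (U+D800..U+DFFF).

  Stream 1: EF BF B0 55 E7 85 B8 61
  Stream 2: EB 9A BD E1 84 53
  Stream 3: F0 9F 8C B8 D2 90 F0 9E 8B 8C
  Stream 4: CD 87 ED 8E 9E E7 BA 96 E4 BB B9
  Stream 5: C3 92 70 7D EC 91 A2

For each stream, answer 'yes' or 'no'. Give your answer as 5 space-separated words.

Answer: yes no yes yes yes

Derivation:
Stream 1: decodes cleanly. VALID
Stream 2: error at byte offset 5. INVALID
Stream 3: decodes cleanly. VALID
Stream 4: decodes cleanly. VALID
Stream 5: decodes cleanly. VALID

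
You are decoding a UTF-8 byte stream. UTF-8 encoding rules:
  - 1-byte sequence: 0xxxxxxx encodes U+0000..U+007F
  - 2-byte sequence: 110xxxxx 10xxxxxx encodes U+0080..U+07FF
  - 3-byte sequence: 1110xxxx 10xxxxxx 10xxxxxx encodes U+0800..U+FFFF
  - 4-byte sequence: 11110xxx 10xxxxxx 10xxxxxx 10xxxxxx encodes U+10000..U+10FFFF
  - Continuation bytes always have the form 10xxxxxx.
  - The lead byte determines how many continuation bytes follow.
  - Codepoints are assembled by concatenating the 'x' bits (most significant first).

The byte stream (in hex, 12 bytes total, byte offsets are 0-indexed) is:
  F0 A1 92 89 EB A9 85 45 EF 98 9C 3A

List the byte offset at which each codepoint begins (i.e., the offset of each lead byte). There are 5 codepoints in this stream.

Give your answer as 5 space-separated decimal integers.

Byte[0]=F0: 4-byte lead, need 3 cont bytes. acc=0x0
Byte[1]=A1: continuation. acc=(acc<<6)|0x21=0x21
Byte[2]=92: continuation. acc=(acc<<6)|0x12=0x852
Byte[3]=89: continuation. acc=(acc<<6)|0x09=0x21489
Completed: cp=U+21489 (starts at byte 0)
Byte[4]=EB: 3-byte lead, need 2 cont bytes. acc=0xB
Byte[5]=A9: continuation. acc=(acc<<6)|0x29=0x2E9
Byte[6]=85: continuation. acc=(acc<<6)|0x05=0xBA45
Completed: cp=U+BA45 (starts at byte 4)
Byte[7]=45: 1-byte ASCII. cp=U+0045
Byte[8]=EF: 3-byte lead, need 2 cont bytes. acc=0xF
Byte[9]=98: continuation. acc=(acc<<6)|0x18=0x3D8
Byte[10]=9C: continuation. acc=(acc<<6)|0x1C=0xF61C
Completed: cp=U+F61C (starts at byte 8)
Byte[11]=3A: 1-byte ASCII. cp=U+003A

Answer: 0 4 7 8 11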